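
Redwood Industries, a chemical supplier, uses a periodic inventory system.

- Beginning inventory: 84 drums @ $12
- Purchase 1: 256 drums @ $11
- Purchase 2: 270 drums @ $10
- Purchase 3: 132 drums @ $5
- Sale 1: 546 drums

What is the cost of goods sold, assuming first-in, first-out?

Sale 1 (546) [FIFO — oldest first]: 84 @ $12 + 256 @ $11 + 206 @ $10 = $5,884
Ending inventory: 64 @ $10 + 132 @ $5 = $1,300
Check: goods available $7,184 = COGS $5,884 + ending $1,300

COGS = $5,884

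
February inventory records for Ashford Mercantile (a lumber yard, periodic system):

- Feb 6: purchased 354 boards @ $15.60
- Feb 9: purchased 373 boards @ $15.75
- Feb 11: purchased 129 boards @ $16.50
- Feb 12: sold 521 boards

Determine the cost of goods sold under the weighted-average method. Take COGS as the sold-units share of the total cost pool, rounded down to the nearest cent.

COGS = $8,232.31

Feb 12, sell 521: 521/856 × $13,525.65 → $8,232.31
Ending inventory (cost pool remaining) = $5,293.34
Check: goods available $13,525.65 = COGS $8,232.31 + ending $5,293.34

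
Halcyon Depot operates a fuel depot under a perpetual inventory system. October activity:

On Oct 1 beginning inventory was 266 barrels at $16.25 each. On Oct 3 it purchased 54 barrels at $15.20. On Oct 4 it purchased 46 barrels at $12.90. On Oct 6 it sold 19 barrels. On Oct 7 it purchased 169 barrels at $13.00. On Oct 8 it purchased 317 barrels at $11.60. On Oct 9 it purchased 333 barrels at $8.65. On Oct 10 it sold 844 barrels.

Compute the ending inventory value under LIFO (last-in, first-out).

Oct 6, 19 sold [LIFO — newest first]: 19 @ $12.90 = $245.10
Oct 10, 844 sold [LIFO — newest first]: 333 @ $8.65 + 317 @ $11.60 + 169 @ $13.00 + 25 @ $12.90 = $9,077.15
Total COGS = $245.10 + $9,077.15 = $9,322.25
Ending inventory: 266 @ $16.25 + 54 @ $15.20 + 2 @ $12.90 = $5,169.10
Check: goods available $14,491.35 = COGS $9,322.25 + ending $5,169.10

Ending inventory = $5,169.10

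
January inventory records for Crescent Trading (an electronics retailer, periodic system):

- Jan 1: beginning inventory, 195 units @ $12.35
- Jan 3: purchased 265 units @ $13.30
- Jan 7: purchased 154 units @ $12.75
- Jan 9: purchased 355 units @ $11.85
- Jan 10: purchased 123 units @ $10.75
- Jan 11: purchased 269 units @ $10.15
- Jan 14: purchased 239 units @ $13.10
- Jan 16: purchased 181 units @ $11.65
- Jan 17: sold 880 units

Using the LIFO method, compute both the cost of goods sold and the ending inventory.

COGS = $10,097.95; ending inventory = $11,297.20

Jan 17, 880 sold [LIFO — newest first]: 181 @ $11.65 + 239 @ $13.10 + 269 @ $10.15 + 123 @ $10.75 + 68 @ $11.85 = $10,097.95
Ending inventory: 195 @ $12.35 + 265 @ $13.30 + 154 @ $12.75 + 287 @ $11.85 = $11,297.20
Check: goods available $21,395.15 = COGS $10,097.95 + ending $11,297.20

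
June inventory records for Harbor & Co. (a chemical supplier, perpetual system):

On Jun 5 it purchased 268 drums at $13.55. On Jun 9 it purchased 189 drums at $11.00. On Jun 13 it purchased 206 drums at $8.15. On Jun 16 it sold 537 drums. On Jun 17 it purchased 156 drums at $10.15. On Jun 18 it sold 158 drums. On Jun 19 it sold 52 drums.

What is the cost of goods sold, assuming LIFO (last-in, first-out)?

COGS = $7,997.10

Jun 16, 537 sold [LIFO — newest first]: 206 @ $8.15 + 189 @ $11.00 + 142 @ $13.55 = $5,682.00
Jun 18, 158 sold [LIFO — newest first]: 156 @ $10.15 + 2 @ $13.55 = $1,610.50
Jun 19, 52 sold [LIFO — newest first]: 52 @ $13.55 = $704.60
Total COGS = $5,682.00 + $1,610.50 + $704.60 = $7,997.10
Ending inventory: 72 @ $13.55 = $975.60
Check: goods available $8,972.70 = COGS $7,997.10 + ending $975.60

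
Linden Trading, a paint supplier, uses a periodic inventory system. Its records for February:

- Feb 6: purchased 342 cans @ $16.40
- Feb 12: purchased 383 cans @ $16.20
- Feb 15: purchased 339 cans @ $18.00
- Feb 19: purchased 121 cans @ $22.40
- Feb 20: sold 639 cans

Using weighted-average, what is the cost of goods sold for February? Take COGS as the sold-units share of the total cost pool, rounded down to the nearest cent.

COGS = $11,122.26

Feb 20, sell 639: 639/1185 × $20,625.80 → $11,122.26
Ending inventory (cost pool remaining) = $9,503.54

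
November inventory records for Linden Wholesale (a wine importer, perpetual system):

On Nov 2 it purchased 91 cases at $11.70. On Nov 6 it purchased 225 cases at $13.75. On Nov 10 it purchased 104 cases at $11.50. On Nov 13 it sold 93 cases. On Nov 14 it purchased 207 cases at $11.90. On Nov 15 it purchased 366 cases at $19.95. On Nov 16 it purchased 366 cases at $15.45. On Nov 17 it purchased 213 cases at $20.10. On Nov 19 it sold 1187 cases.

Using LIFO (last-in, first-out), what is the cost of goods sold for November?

Nov 13, 93 sold [LIFO — newest first]: 93 @ $11.50 = $1,069.50
Nov 19, 1187 sold [LIFO — newest first]: 213 @ $20.10 + 366 @ $15.45 + 366 @ $19.95 + 207 @ $11.90 + 11 @ $11.50 + 24 @ $13.75 = $20,157.50
Total COGS = $1,069.50 + $20,157.50 = $21,227.00
Ending inventory: 91 @ $11.70 + 201 @ $13.75 = $3,828.45

COGS = $21,227.00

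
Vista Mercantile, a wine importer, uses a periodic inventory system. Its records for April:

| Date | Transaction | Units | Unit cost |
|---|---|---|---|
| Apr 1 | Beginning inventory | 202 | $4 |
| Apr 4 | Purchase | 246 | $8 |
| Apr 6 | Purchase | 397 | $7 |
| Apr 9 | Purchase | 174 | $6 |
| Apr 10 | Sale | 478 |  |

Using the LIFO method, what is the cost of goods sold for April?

Apr 10, 478 sold [LIFO — newest first]: 174 @ $6 + 304 @ $7 = $3,172
Ending inventory: 202 @ $4 + 246 @ $8 + 93 @ $7 = $3,427

COGS = $3,172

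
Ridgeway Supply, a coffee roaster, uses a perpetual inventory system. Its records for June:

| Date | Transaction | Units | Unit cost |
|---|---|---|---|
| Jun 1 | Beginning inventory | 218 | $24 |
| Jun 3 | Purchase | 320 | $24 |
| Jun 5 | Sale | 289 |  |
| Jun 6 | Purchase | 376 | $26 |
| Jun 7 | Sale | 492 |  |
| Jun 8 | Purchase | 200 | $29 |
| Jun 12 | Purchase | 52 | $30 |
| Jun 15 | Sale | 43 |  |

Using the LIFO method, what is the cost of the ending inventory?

Jun 5, 289 sold [LIFO — newest first]: 289 @ $24 = $6,936
Jun 7, 492 sold [LIFO — newest first]: 376 @ $26 + 31 @ $24 + 85 @ $24 = $12,560
Jun 15, 43 sold [LIFO — newest first]: 43 @ $30 = $1,290
Total COGS = $6,936 + $12,560 + $1,290 = $20,786
Ending inventory: 133 @ $24 + 200 @ $29 + 9 @ $30 = $9,262
Check: goods available $30,048 = COGS $20,786 + ending $9,262

Ending inventory = $9,262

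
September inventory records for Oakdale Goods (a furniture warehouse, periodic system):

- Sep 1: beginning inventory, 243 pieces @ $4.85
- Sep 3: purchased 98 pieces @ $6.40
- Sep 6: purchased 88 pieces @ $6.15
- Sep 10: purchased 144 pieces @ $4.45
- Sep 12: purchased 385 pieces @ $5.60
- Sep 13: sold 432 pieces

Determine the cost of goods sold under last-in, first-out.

Sep 13, 432 sold [LIFO — newest first]: 385 @ $5.60 + 47 @ $4.45 = $2,365.15
Ending inventory: 243 @ $4.85 + 98 @ $6.40 + 88 @ $6.15 + 97 @ $4.45 = $2,778.60

COGS = $2,365.15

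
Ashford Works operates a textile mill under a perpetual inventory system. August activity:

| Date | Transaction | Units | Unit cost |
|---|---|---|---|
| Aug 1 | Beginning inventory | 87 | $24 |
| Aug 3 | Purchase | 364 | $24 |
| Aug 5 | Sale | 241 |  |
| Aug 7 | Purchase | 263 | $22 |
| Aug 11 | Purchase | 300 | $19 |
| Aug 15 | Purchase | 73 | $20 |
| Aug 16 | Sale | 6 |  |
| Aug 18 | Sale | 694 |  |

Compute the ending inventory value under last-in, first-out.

Ending inventory = $3,504

Aug 5, 241 sold [LIFO — newest first]: 241 @ $24 = $5,784
Aug 16, 6 sold [LIFO — newest first]: 6 @ $20 = $120
Aug 18, 694 sold [LIFO — newest first]: 67 @ $20 + 300 @ $19 + 263 @ $22 + 64 @ $24 = $14,362
Total COGS = $5,784 + $120 + $14,362 = $20,266
Ending inventory: 87 @ $24 + 59 @ $24 = $3,504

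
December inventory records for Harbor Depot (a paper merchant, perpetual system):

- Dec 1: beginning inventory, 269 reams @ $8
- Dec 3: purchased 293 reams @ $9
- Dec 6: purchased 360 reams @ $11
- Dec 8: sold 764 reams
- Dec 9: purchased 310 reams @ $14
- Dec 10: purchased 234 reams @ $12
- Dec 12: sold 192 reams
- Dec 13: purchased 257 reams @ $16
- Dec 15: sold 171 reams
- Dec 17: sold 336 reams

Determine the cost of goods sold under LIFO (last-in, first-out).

COGS = $17,317

Dec 8, 764 sold [LIFO — newest first]: 360 @ $11 + 293 @ $9 + 111 @ $8 = $7,485
Dec 12, 192 sold [LIFO — newest first]: 192 @ $12 = $2,304
Dec 15, 171 sold [LIFO — newest first]: 171 @ $16 = $2,736
Dec 17, 336 sold [LIFO — newest first]: 86 @ $16 + 42 @ $12 + 208 @ $14 = $4,792
Total COGS = $7,485 + $2,304 + $2,736 + $4,792 = $17,317
Ending inventory: 158 @ $8 + 102 @ $14 = $2,692
Check: goods available $20,009 = COGS $17,317 + ending $2,692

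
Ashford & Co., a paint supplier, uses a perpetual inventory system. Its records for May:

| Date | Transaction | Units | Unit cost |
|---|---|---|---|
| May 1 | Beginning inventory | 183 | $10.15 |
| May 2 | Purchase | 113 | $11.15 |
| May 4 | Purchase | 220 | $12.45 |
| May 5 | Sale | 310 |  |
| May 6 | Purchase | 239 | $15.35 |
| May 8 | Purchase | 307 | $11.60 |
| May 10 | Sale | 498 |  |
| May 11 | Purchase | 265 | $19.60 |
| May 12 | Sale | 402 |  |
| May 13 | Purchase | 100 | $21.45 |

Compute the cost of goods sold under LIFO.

COGS = $17,092.70

May 5, 310 sold [LIFO — newest first]: 220 @ $12.45 + 90 @ $11.15 = $3,742.50
May 10, 498 sold [LIFO — newest first]: 307 @ $11.60 + 191 @ $15.35 = $6,493.05
May 12, 402 sold [LIFO — newest first]: 265 @ $19.60 + 48 @ $15.35 + 23 @ $11.15 + 66 @ $10.15 = $6,857.15
Total COGS = $3,742.50 + $6,493.05 + $6,857.15 = $17,092.70
Ending inventory: 117 @ $10.15 + 100 @ $21.45 = $3,332.55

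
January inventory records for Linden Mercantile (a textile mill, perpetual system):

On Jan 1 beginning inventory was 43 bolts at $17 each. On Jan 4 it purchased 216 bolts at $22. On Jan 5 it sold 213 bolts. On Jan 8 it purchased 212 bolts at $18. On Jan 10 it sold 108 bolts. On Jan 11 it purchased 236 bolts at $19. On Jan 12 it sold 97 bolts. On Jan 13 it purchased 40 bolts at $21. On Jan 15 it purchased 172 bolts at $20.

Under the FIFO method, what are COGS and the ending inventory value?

Jan 5, 213 sold [FIFO — oldest first]: 43 @ $17 + 170 @ $22 = $4,471
Jan 10, 108 sold [FIFO — oldest first]: 46 @ $22 + 62 @ $18 = $2,128
Jan 12, 97 sold [FIFO — oldest first]: 97 @ $18 = $1,746
Total COGS = $4,471 + $2,128 + $1,746 = $8,345
Ending inventory: 53 @ $18 + 236 @ $19 + 40 @ $21 + 172 @ $20 = $9,718

COGS = $8,345; ending inventory = $9,718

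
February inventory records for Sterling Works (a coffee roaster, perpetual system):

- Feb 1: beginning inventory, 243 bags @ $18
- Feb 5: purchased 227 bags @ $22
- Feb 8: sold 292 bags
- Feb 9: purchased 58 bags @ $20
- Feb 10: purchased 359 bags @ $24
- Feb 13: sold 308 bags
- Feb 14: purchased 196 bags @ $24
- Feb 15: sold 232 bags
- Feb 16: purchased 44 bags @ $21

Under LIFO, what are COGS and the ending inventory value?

COGS = $19,124; ending inventory = $5,648

Feb 8, 292 sold [LIFO — newest first]: 227 @ $22 + 65 @ $18 = $6,164
Feb 13, 308 sold [LIFO — newest first]: 308 @ $24 = $7,392
Feb 15, 232 sold [LIFO — newest first]: 196 @ $24 + 36 @ $24 = $5,568
Total COGS = $6,164 + $7,392 + $5,568 = $19,124
Ending inventory: 178 @ $18 + 58 @ $20 + 15 @ $24 + 44 @ $21 = $5,648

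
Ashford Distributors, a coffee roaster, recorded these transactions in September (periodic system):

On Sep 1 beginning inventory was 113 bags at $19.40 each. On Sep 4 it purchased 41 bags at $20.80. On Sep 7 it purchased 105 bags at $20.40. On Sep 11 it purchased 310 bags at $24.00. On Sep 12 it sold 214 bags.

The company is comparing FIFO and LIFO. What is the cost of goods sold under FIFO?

FIFO COGS: 113 @ $19.40 + 41 @ $20.80 + 60 @ $20.40 = $4,269.00
LIFO COGS: 214 @ $24.00 = $5,136.00

COGS = $4,269.00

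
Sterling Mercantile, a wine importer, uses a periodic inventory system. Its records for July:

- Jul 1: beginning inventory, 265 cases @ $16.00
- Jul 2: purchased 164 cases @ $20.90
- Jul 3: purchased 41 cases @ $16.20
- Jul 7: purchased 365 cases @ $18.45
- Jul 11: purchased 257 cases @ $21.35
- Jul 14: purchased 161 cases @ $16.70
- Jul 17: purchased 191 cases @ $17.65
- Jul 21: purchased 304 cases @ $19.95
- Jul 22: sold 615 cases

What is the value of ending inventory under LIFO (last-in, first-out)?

Ending inventory = $21,237.70

Jul 22, 615 sold [LIFO — newest first]: 304 @ $19.95 + 191 @ $17.65 + 120 @ $16.70 = $11,439.95
Ending inventory: 265 @ $16.00 + 164 @ $20.90 + 41 @ $16.20 + 365 @ $18.45 + 257 @ $21.35 + 41 @ $16.70 = $21,237.70
Check: goods available $32,677.65 = COGS $11,439.95 + ending $21,237.70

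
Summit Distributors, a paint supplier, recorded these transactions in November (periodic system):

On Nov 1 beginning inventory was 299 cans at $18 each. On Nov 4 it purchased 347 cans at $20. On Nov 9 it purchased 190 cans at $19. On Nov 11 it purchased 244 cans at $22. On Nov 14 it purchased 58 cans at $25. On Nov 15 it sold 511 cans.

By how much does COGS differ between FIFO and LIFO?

FIFO COGS: 299 @ $18 + 212 @ $20 = $9,622
LIFO COGS: 58 @ $25 + 244 @ $22 + 190 @ $19 + 19 @ $20 = $10,808
Difference = |$9,622 − $10,808| = $1,186

$1,186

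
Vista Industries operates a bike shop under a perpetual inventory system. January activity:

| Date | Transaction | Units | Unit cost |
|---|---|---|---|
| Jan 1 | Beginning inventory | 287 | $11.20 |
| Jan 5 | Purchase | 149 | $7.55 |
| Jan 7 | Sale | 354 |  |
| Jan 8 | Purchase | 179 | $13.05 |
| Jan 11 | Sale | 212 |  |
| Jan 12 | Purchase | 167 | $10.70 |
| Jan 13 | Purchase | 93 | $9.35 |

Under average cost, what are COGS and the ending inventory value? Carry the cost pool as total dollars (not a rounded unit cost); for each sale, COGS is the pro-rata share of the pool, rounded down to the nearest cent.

After Jan 1: 287 on hand, pool $3,214.40 (≈ $11.2000 each)
After Jan 5: 436 on hand, pool $4,339.35 (≈ $9.9526 each)
Jan 7, sell 354: 354/436 × $4,339.35 → $3,523.23
After Jan 8: 261 on hand, pool $3,152.07 (≈ $12.0769 each)
Jan 11, sell 212: 212/261 × $3,152.07 → $2,560.30
After Jan 12: 216 on hand, pool $2,378.67 (≈ $11.0124 each)
After Jan 13: 309 on hand, pool $3,248.22 (≈ $10.5120 each)
Total COGS = $3,523.23 + $2,560.30 = $6,083.53
Ending inventory (cost pool remaining) = $3,248.22

COGS = $6,083.53; ending inventory = $3,248.22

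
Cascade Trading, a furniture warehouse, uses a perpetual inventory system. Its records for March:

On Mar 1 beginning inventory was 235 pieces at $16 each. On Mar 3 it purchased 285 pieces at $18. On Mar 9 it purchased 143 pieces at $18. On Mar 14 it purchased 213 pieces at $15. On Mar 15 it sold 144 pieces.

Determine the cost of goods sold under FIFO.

COGS = $2,304

Mar 15, 144 sold [FIFO — oldest first]: 144 @ $16 = $2,304
Ending inventory: 91 @ $16 + 285 @ $18 + 143 @ $18 + 213 @ $15 = $12,355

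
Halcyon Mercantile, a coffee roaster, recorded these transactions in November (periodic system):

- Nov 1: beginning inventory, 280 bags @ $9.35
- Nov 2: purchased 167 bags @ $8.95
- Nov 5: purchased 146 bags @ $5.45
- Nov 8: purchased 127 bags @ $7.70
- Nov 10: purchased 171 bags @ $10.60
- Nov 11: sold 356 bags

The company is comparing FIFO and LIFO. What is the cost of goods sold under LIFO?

COGS = $3,106.60

FIFO COGS: 280 @ $9.35 + 76 @ $8.95 = $3,298.20
LIFO COGS: 171 @ $10.60 + 127 @ $7.70 + 58 @ $5.45 = $3,106.60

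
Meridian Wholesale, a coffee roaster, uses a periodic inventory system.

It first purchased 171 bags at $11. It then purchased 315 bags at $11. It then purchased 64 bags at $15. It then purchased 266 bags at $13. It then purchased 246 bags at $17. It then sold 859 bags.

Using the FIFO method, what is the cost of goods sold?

COGS = $10,495

Sale 1 (859) [FIFO — oldest first]: 171 @ $11 + 315 @ $11 + 64 @ $15 + 266 @ $13 + 43 @ $17 = $10,495
Ending inventory: 203 @ $17 = $3,451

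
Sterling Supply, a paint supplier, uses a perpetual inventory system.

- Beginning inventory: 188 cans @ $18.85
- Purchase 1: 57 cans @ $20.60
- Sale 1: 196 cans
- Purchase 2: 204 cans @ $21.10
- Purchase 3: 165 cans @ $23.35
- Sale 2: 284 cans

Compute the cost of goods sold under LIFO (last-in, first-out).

Sale 1 (196) [LIFO — newest first]: 57 @ $20.60 + 139 @ $18.85 = $3,794.35
Sale 2 (284) [LIFO — newest first]: 165 @ $23.35 + 119 @ $21.10 = $6,363.65
Total COGS = $3,794.35 + $6,363.65 = $10,158.00
Ending inventory: 49 @ $18.85 + 85 @ $21.10 = $2,717.15

COGS = $10,158.00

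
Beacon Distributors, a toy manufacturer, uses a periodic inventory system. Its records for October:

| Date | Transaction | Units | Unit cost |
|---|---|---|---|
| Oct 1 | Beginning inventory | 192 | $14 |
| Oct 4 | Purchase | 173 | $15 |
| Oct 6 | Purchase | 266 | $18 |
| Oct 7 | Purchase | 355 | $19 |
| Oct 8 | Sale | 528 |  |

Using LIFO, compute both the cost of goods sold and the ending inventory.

COGS = $9,859; ending inventory = $6,957

Oct 8, 528 sold [LIFO — newest first]: 355 @ $19 + 173 @ $18 = $9,859
Ending inventory: 192 @ $14 + 173 @ $15 + 93 @ $18 = $6,957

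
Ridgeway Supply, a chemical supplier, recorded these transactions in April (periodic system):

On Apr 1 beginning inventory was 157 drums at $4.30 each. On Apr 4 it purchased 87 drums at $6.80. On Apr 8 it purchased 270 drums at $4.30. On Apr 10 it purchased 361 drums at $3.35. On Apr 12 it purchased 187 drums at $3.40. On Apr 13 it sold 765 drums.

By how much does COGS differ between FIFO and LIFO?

$490.30

FIFO COGS: 157 @ $4.30 + 87 @ $6.80 + 270 @ $4.30 + 251 @ $3.35 = $3,268.55
LIFO COGS: 187 @ $3.40 + 361 @ $3.35 + 217 @ $4.30 = $2,778.25
Difference = |$3,268.55 − $2,778.25| = $490.30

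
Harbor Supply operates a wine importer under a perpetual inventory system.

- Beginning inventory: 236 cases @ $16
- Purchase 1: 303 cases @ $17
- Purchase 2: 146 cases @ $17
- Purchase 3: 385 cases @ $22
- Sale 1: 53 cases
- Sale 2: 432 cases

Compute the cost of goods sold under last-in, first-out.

COGS = $10,170

Sale 1 (53) [LIFO — newest first]: 53 @ $22 = $1,166
Sale 2 (432) [LIFO — newest first]: 332 @ $22 + 100 @ $17 = $9,004
Total COGS = $1,166 + $9,004 = $10,170
Ending inventory: 236 @ $16 + 303 @ $17 + 46 @ $17 = $9,709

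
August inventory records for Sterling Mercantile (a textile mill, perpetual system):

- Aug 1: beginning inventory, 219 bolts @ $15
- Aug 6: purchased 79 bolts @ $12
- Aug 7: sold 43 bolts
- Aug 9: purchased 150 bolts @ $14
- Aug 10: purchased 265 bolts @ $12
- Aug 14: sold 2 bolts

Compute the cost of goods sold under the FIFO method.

Aug 7, 43 sold [FIFO — oldest first]: 43 @ $15 = $645
Aug 14, 2 sold [FIFO — oldest first]: 2 @ $15 = $30
Total COGS = $645 + $30 = $675
Ending inventory: 174 @ $15 + 79 @ $12 + 150 @ $14 + 265 @ $12 = $8,838
Check: goods available $9,513 = COGS $675 + ending $8,838

COGS = $675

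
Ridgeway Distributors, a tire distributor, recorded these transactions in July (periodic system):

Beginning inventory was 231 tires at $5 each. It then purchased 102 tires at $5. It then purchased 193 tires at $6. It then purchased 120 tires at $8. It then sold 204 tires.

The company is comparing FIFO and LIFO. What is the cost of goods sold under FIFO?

FIFO COGS: 204 @ $5 = $1,020
LIFO COGS: 120 @ $8 + 84 @ $6 = $1,464

COGS = $1,020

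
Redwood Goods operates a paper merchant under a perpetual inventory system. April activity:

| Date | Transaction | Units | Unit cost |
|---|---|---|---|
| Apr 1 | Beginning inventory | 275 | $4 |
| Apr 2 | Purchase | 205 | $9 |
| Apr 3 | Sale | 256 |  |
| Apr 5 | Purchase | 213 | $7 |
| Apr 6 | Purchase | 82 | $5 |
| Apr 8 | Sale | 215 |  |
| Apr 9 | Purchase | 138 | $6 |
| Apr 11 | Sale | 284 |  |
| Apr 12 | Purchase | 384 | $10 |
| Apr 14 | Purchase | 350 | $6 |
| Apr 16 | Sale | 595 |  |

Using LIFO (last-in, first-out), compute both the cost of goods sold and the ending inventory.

COGS = $9,592; ending inventory = $2,022

Apr 3, 256 sold [LIFO — newest first]: 205 @ $9 + 51 @ $4 = $2,049
Apr 8, 215 sold [LIFO — newest first]: 82 @ $5 + 133 @ $7 = $1,341
Apr 11, 284 sold [LIFO — newest first]: 138 @ $6 + 80 @ $7 + 66 @ $4 = $1,652
Apr 16, 595 sold [LIFO — newest first]: 350 @ $6 + 245 @ $10 = $4,550
Total COGS = $2,049 + $1,341 + $1,652 + $4,550 = $9,592
Ending inventory: 158 @ $4 + 139 @ $10 = $2,022
Check: goods available $11,614 = COGS $9,592 + ending $2,022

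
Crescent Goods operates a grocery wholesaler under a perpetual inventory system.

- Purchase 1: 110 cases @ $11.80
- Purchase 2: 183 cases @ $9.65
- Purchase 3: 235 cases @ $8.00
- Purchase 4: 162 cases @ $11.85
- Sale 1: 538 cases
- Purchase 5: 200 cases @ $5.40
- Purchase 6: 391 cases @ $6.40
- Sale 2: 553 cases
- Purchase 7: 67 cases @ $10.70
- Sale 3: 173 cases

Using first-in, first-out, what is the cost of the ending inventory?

Ending inventory = $825.70

Sale 1 (538) [FIFO — oldest first]: 110 @ $11.80 + 183 @ $9.65 + 235 @ $8.00 + 10 @ $11.85 = $5,062.45
Sale 2 (553) [FIFO — oldest first]: 152 @ $11.85 + 200 @ $5.40 + 201 @ $6.40 = $4,167.60
Sale 3 (173) [FIFO — oldest first]: 173 @ $6.40 = $1,107.20
Total COGS = $5,062.45 + $4,167.60 + $1,107.20 = $10,337.25
Ending inventory: 17 @ $6.40 + 67 @ $10.70 = $825.70
Check: goods available $11,162.95 = COGS $10,337.25 + ending $825.70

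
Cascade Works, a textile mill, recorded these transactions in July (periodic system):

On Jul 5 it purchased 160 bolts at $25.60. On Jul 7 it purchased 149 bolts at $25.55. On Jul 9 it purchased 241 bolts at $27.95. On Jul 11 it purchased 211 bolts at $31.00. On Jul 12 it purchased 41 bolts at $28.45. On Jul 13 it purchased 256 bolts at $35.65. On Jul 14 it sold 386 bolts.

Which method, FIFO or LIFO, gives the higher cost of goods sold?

LIFO

FIFO COGS: 160 @ $25.60 + 149 @ $25.55 + 77 @ $27.95 = $10,055.10
LIFO COGS: 256 @ $35.65 + 41 @ $28.45 + 89 @ $31.00 = $13,051.85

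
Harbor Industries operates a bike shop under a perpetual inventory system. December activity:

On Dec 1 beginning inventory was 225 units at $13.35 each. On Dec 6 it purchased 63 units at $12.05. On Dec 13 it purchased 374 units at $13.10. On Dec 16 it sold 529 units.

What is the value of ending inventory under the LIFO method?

Dec 16, 529 sold [LIFO — newest first]: 374 @ $13.10 + 63 @ $12.05 + 92 @ $13.35 = $6,886.75
Ending inventory: 133 @ $13.35 = $1,775.55

Ending inventory = $1,775.55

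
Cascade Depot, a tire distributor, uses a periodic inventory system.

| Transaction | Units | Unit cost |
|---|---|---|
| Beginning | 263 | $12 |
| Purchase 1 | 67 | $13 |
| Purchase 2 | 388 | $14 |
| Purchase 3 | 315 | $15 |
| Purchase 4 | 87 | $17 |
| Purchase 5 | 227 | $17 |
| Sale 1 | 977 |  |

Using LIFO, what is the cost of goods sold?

COGS = $14,935

Sale 1 (977) [LIFO — newest first]: 227 @ $17 + 87 @ $17 + 315 @ $15 + 348 @ $14 = $14,935
Ending inventory: 263 @ $12 + 67 @ $13 + 40 @ $14 = $4,587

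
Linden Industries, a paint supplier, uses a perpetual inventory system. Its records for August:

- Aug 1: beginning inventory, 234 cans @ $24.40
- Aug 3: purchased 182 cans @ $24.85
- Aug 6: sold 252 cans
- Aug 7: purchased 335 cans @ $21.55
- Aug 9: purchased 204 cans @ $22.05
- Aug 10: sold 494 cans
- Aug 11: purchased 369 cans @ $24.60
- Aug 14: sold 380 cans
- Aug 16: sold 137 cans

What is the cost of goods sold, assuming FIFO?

Aug 6, 252 sold [FIFO — oldest first]: 234 @ $24.40 + 18 @ $24.85 = $6,156.90
Aug 10, 494 sold [FIFO — oldest first]: 164 @ $24.85 + 330 @ $21.55 = $11,186.90
Aug 14, 380 sold [FIFO — oldest first]: 5 @ $21.55 + 204 @ $22.05 + 171 @ $24.60 = $8,812.55
Aug 16, 137 sold [FIFO — oldest first]: 137 @ $24.60 = $3,370.20
Total COGS = $6,156.90 + $11,186.90 + $8,812.55 + $3,370.20 = $29,526.55
Ending inventory: 61 @ $24.60 = $1,500.60
Check: goods available $31,027.15 = COGS $29,526.55 + ending $1,500.60

COGS = $29,526.55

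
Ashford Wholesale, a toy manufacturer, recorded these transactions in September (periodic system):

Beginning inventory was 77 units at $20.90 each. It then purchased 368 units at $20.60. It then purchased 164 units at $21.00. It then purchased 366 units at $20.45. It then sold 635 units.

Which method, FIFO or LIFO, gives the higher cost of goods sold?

FIFO COGS: 77 @ $20.90 + 368 @ $20.60 + 164 @ $21.00 + 26 @ $20.45 = $13,165.80
LIFO COGS: 366 @ $20.45 + 164 @ $21.00 + 105 @ $20.60 = $13,091.70

FIFO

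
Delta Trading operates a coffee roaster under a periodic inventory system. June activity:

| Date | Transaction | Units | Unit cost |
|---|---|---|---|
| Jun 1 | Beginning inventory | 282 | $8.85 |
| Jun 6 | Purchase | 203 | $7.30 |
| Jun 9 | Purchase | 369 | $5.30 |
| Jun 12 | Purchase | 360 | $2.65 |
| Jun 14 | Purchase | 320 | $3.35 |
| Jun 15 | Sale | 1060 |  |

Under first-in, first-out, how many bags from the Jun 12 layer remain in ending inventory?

154

Jun 15, 1060 sold [FIFO — oldest first]: 282 @ $8.85 + 203 @ $7.30 + 369 @ $5.30 + 206 @ $2.65 = $6,479.20
Ending inventory: 154 @ $2.65 + 320 @ $3.35 = $1,480.10
Check: goods available $7,959.30 = COGS $6,479.20 + ending $1,480.10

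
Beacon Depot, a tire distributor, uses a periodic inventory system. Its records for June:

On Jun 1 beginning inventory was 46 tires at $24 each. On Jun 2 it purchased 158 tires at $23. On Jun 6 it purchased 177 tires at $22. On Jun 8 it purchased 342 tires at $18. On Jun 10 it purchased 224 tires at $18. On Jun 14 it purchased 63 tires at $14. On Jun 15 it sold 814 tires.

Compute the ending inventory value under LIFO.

Ending inventory = $4,554

Jun 15, 814 sold [LIFO — newest first]: 63 @ $14 + 224 @ $18 + 342 @ $18 + 177 @ $22 + 8 @ $23 = $15,148
Ending inventory: 46 @ $24 + 150 @ $23 = $4,554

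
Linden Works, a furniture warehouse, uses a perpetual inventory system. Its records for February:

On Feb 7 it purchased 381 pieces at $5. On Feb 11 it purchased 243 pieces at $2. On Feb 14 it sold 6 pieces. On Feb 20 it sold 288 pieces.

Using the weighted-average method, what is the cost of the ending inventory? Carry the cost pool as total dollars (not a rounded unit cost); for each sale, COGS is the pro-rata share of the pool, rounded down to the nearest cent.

After Feb 7: 381 on hand, pool $1,905.00 (≈ $5.0000 each)
After Feb 11: 624 on hand, pool $2,391.00 (≈ $3.8317 each)
Feb 14, sell 6: 6/624 × $2,391.00 → $22.99
Feb 20, sell 288: 288/618 × $2,368.01 → $1,103.53
Total COGS = $22.99 + $1,103.53 = $1,126.52
Ending inventory (cost pool remaining) = $1,264.48
Check: goods available $2,391.00 = COGS $1,126.52 + ending $1,264.48

Ending inventory = $1,264.48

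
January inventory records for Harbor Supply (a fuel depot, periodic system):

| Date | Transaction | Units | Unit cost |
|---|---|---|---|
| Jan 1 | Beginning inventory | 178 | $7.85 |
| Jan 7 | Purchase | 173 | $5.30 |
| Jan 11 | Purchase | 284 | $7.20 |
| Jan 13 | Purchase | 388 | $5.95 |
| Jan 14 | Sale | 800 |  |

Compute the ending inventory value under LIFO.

Jan 14, 800 sold [LIFO — newest first]: 388 @ $5.95 + 284 @ $7.20 + 128 @ $5.30 = $5,031.80
Ending inventory: 178 @ $7.85 + 45 @ $5.30 = $1,635.80

Ending inventory = $1,635.80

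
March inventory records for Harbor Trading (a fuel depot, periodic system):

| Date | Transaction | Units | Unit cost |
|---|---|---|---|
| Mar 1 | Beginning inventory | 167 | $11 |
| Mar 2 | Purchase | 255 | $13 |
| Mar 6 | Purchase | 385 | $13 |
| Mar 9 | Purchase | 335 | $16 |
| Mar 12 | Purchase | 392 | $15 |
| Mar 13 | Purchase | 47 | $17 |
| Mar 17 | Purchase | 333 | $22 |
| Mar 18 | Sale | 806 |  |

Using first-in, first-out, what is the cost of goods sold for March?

COGS = $10,144

Mar 18, 806 sold [FIFO — oldest first]: 167 @ $11 + 255 @ $13 + 384 @ $13 = $10,144
Ending inventory: 1 @ $13 + 335 @ $16 + 392 @ $15 + 47 @ $17 + 333 @ $22 = $19,378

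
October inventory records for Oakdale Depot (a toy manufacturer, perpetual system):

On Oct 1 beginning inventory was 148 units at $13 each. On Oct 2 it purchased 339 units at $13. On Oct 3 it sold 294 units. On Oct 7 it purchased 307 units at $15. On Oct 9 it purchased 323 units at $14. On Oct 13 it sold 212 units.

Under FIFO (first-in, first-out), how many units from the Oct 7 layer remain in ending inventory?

Oct 3, 294 sold [FIFO — oldest first]: 148 @ $13 + 146 @ $13 = $3,822
Oct 13, 212 sold [FIFO — oldest first]: 193 @ $13 + 19 @ $15 = $2,794
Total COGS = $3,822 + $2,794 = $6,616
Ending inventory: 288 @ $15 + 323 @ $14 = $8,842
Check: goods available $15,458 = COGS $6,616 + ending $8,842

288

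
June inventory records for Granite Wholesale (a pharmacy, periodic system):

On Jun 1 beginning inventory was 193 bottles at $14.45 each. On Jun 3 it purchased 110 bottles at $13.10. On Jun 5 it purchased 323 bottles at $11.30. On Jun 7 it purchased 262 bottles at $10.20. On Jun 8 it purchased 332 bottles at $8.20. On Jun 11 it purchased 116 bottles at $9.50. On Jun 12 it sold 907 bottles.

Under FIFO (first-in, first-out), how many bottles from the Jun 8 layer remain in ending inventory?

Jun 12, 907 sold [FIFO — oldest first]: 193 @ $14.45 + 110 @ $13.10 + 323 @ $11.30 + 262 @ $10.20 + 19 @ $8.20 = $10,707.95
Ending inventory: 313 @ $8.20 + 116 @ $9.50 = $3,668.60
Check: goods available $14,376.55 = COGS $10,707.95 + ending $3,668.60

313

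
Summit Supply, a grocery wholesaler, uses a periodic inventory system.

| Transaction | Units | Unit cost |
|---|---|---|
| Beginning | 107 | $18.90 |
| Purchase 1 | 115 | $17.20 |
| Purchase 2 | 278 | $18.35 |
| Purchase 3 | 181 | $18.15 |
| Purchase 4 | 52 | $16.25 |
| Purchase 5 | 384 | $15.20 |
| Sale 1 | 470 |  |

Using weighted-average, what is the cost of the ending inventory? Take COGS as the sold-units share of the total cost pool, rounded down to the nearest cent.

Ending inventory = $11,045.08

Sale 1, sell 470: 470/1117 × $19,068.55 → $8,023.47
Ending inventory (cost pool remaining) = $11,045.08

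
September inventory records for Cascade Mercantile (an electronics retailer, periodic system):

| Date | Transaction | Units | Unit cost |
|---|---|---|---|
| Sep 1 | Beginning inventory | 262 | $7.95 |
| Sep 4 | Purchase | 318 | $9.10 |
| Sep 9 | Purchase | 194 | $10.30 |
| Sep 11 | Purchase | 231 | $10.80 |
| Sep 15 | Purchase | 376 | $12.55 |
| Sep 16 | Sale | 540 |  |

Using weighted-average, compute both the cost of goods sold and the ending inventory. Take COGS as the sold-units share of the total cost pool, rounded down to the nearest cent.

COGS = $5,548.00; ending inventory = $8,640.50

Sep 16, sell 540: 540/1381 × $14,188.50 → $5,548.00
Ending inventory (cost pool remaining) = $8,640.50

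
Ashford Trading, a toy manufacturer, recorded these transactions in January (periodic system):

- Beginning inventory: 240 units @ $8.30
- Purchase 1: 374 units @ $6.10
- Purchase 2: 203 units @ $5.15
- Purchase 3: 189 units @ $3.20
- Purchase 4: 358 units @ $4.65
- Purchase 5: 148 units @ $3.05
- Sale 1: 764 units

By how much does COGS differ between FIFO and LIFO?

$1,969.65

FIFO COGS: 240 @ $8.30 + 374 @ $6.10 + 150 @ $5.15 = $5,045.90
LIFO COGS: 148 @ $3.05 + 358 @ $4.65 + 189 @ $3.20 + 69 @ $5.15 = $3,076.25
Difference = |$5,045.90 − $3,076.25| = $1,969.65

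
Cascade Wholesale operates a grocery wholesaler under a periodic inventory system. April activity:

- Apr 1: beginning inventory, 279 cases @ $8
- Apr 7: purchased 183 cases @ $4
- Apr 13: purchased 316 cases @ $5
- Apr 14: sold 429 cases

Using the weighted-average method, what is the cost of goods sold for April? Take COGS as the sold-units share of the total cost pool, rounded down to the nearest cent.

COGS = $2,505.62

Apr 14, sell 429: 429/778 × $4,544.00 → $2,505.62
Ending inventory (cost pool remaining) = $2,038.38
Check: goods available $4,544.00 = COGS $2,505.62 + ending $2,038.38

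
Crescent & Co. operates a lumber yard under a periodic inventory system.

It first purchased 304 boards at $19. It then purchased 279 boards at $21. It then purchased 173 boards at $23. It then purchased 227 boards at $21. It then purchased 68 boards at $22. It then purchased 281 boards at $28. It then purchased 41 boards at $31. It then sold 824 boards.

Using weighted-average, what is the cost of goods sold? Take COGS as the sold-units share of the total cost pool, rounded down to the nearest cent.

Sale 1, sell 824: 824/1373 × $31,016.00 → $18,614.11
Ending inventory (cost pool remaining) = $12,401.89

COGS = $18,614.11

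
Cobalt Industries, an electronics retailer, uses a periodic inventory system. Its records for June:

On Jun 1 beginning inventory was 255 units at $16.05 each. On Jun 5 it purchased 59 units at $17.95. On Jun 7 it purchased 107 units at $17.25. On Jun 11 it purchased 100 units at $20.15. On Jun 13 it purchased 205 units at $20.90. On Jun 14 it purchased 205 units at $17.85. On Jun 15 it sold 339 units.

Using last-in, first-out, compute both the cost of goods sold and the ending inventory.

Jun 15, 339 sold [LIFO — newest first]: 205 @ $17.85 + 134 @ $20.90 = $6,459.85
Ending inventory: 255 @ $16.05 + 59 @ $17.95 + 107 @ $17.25 + 100 @ $20.15 + 71 @ $20.90 = $10,496.45

COGS = $6,459.85; ending inventory = $10,496.45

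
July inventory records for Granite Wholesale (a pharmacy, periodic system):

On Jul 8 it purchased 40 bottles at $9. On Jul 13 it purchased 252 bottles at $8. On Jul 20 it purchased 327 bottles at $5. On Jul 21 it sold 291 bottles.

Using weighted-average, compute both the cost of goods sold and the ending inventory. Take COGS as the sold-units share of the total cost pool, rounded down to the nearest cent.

Jul 21, sell 291: 291/619 × $4,011.00 → $1,885.62
Ending inventory (cost pool remaining) = $2,125.38

COGS = $1,885.62; ending inventory = $2,125.38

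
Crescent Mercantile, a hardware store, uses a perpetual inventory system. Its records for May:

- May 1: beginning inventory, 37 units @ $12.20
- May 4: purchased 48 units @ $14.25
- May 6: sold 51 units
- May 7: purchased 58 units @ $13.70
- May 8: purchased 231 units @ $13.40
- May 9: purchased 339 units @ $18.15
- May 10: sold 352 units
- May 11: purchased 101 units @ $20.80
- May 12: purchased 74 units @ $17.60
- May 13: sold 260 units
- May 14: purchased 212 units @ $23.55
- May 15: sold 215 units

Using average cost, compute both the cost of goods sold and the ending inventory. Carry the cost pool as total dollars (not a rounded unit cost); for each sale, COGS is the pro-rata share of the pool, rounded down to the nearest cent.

After May 1: 37 on hand, pool $451.40 (≈ $12.2000 each)
After May 4: 85 on hand, pool $1,135.40 (≈ $13.3576 each)
May 6, sell 51: 51/85 × $1,135.40 → $681.24
After May 7: 92 on hand, pool $1,248.76 (≈ $13.5735 each)
After May 8: 323 on hand, pool $4,344.16 (≈ $13.4494 each)
After May 9: 662 on hand, pool $10,497.01 (≈ $15.8565 each)
May 10, sell 352: 352/662 × $10,497.01 → $5,581.49
After May 11: 411 on hand, pool $7,016.32 (≈ $17.0713 each)
After May 12: 485 on hand, pool $8,318.72 (≈ $17.1520 each)
May 13, sell 260: 260/485 × $8,318.72 → $4,459.52
After May 14: 437 on hand, pool $8,851.80 (≈ $20.2558 each)
May 15, sell 215: 215/437 × $8,851.80 → $4,355.00
Total COGS = $681.24 + $5,581.49 + $4,459.52 + $4,355.00 = $15,077.25
Ending inventory (cost pool remaining) = $4,496.80
Check: goods available $19,574.05 = COGS $15,077.25 + ending $4,496.80

COGS = $15,077.25; ending inventory = $4,496.80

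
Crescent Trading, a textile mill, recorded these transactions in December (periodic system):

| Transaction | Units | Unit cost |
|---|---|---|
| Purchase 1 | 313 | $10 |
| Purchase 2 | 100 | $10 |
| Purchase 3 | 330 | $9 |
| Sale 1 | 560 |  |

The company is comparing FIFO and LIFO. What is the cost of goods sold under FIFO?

FIFO COGS: 313 @ $10 + 100 @ $10 + 147 @ $9 = $5,453
LIFO COGS: 330 @ $9 + 100 @ $10 + 130 @ $10 = $5,270

COGS = $5,453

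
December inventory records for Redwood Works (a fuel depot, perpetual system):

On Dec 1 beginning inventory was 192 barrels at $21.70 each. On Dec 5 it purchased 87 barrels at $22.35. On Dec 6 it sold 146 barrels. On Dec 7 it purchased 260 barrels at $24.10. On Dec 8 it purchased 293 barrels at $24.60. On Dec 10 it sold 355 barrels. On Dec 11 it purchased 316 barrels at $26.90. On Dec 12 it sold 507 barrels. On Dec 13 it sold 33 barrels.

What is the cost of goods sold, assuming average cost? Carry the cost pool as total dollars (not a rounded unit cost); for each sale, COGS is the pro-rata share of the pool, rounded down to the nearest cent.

After Dec 1: 192 on hand, pool $4,166.40 (≈ $21.7000 each)
After Dec 5: 279 on hand, pool $6,110.85 (≈ $21.9027 each)
Dec 6, sell 146: 146/279 × $6,110.85 → $3,197.79
After Dec 7: 393 on hand, pool $9,179.06 (≈ $23.3564 each)
After Dec 8: 686 on hand, pool $16,386.86 (≈ $23.8876 each)
Dec 10, sell 355: 355/686 × $16,386.86 → $8,480.08
After Dec 11: 647 on hand, pool $16,407.18 (≈ $25.3589 each)
Dec 12, sell 507: 507/647 × $16,407.18 → $12,856.94
Dec 13, sell 33: 33/140 × $3,550.24 → $836.84
Total COGS = $3,197.79 + $8,480.08 + $12,856.94 + $836.84 = $25,371.65
Ending inventory (cost pool remaining) = $2,713.40

COGS = $25,371.65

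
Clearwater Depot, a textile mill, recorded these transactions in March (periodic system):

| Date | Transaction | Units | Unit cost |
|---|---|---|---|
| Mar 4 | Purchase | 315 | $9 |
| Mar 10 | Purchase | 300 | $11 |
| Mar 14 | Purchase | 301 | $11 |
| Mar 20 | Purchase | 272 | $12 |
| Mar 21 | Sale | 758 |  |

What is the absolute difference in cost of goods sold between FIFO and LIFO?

FIFO COGS: 315 @ $9 + 300 @ $11 + 143 @ $11 = $7,708
LIFO COGS: 272 @ $12 + 301 @ $11 + 185 @ $11 = $8,610
Difference = |$7,708 − $8,610| = $902

$902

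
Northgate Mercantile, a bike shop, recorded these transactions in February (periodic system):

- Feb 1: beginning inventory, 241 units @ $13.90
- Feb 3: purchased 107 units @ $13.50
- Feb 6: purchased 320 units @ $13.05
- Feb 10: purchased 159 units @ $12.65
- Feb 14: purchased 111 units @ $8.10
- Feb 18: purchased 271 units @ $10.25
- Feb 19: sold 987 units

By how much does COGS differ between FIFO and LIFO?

FIFO COGS: 241 @ $13.90 + 107 @ $13.50 + 320 @ $13.05 + 159 @ $12.65 + 111 @ $8.10 + 49 @ $10.25 = $12,383.10
LIFO COGS: 271 @ $10.25 + 111 @ $8.10 + 159 @ $12.65 + 320 @ $13.05 + 107 @ $13.50 + 19 @ $13.90 = $11,572.80
Difference = |$12,383.10 − $11,572.80| = $810.30

$810.30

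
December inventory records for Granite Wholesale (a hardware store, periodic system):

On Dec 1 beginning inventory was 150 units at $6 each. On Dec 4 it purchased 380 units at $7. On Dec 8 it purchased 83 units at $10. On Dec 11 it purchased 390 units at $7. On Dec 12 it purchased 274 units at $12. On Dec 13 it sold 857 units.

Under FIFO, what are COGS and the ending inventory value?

COGS = $6,098; ending inventory = $4,310

Dec 13, 857 sold [FIFO — oldest first]: 150 @ $6 + 380 @ $7 + 83 @ $10 + 244 @ $7 = $6,098
Ending inventory: 146 @ $7 + 274 @ $12 = $4,310
Check: goods available $10,408 = COGS $6,098 + ending $4,310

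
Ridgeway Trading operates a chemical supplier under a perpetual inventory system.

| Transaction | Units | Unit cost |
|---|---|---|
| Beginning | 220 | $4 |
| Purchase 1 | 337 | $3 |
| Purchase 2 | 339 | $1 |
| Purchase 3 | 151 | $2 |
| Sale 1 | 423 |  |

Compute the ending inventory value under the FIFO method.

Ending inventory = $1,043

Sale 1 (423) [FIFO — oldest first]: 220 @ $4 + 203 @ $3 = $1,489
Ending inventory: 134 @ $3 + 339 @ $1 + 151 @ $2 = $1,043
Check: goods available $2,532 = COGS $1,489 + ending $1,043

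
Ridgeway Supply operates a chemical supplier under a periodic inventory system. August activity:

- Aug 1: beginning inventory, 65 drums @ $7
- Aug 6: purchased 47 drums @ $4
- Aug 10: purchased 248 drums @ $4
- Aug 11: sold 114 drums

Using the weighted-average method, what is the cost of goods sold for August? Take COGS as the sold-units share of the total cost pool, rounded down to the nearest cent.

COGS = $517.75

Aug 11, sell 114: 114/360 × $1,635.00 → $517.75
Ending inventory (cost pool remaining) = $1,117.25
Check: goods available $1,635.00 = COGS $517.75 + ending $1,117.25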